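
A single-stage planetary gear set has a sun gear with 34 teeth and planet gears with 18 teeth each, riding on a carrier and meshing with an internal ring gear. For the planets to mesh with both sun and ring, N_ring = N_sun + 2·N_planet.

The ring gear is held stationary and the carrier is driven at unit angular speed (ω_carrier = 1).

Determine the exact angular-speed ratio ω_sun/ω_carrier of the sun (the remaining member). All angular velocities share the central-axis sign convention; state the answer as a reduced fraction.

52/17

N_ring = 34 + 2·18 = 70
34(ω_s−ω_c) = −70(ω_r−ω_c),  ω_r=0, ω_c=1
ω_s = 1 − (70/34)(0−1) = 52/17
ω_s/ω_c = 52/17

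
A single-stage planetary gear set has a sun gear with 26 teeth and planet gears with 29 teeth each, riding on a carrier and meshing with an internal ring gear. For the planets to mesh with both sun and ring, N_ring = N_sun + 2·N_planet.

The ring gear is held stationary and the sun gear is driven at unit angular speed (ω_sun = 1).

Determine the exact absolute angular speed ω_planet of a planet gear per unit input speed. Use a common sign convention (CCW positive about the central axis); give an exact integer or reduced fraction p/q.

-13/29

N_ring = 26 + 2·29 = 84
26(ω_s−ω_c) = −84(ω_r−ω_c),  ω_r=0, ω_s=1
26(1−ω_c) = −84(0−ω_c)  ⇒  110ω_c = 26  ⇒  ω_c = 13/55
sun–planet: 26·(1−13/55) = −29·(ω_p−ω_c)  ⇒  ω_p−ω_c = −(26/29)·(42/55) = -1092/1595
ω_p = 13/55 − 1092/1595 = -13/29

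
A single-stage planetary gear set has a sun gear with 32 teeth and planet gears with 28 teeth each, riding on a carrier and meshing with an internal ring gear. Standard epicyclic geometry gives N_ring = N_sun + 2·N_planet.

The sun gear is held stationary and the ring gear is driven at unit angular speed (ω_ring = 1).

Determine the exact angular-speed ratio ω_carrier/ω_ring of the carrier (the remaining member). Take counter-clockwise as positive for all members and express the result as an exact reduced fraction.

N_ring = 32 + 2·28 = 88
32(ω_s−ω_c) = −88(ω_r−ω_c),  ω_s=0, ω_r=1
32(0−ω_c) = −88(1−ω_c)  ⇒  120ω_c = 88  ⇒  ω_c = 11/15
ω_c/ω_r = 11/15

11/15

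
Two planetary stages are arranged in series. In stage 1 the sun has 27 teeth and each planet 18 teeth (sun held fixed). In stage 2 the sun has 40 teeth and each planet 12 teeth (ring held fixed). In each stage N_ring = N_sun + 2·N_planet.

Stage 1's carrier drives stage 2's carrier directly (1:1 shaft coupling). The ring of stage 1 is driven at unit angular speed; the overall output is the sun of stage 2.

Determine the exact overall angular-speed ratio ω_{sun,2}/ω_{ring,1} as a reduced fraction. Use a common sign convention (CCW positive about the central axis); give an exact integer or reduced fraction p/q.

91/50

Stage 1: N_ring = 27 + 2·18 = 63
Stage 1: 27(ω_s−ω_c) = −63(ω_r−ω_c),  ω_s=0, ω_r=1
Stage 1: 27(0−ω_c) = −63(1−ω_c)  ⇒  90ω_c = 63  ⇒  ω_c = 7/10
  ⇒ ω_c¹/ω_r¹ = 7/10
Stage 2: N_ring = 40 + 2·12 = 64
Stage 2: 40(ω_s−ω_c) = −64(ω_r−ω_c),  ω_r=0, ω_c=1
Stage 2: ω_s = 1 − (64/40)(0−1) = 13/5
  ⇒ ω_s²/ω_c² = 13/5
Coupling ω_c² = ω_c¹ ⇒ overall = 7/10 × 13/5 = 91/50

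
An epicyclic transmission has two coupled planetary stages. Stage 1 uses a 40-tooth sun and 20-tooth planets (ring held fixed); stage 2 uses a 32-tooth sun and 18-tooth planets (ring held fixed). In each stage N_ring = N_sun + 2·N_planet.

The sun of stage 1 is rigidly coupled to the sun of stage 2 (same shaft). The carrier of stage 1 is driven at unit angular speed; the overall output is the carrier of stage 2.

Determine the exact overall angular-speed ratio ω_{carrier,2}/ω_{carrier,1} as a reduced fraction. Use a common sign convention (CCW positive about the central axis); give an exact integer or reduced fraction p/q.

Stage 1: N_ring = 40 + 2·20 = 80
Stage 1: 40(ω_s−ω_c) = −80(ω_r−ω_c),  ω_r=0, ω_c=1
Stage 1: ω_s = 1 − (80/40)(0−1) = 3
  ⇒ ω_s¹/ω_c¹ = 3
Stage 2: N_ring = 32 + 2·18 = 68
Stage 2: 32(ω_s−ω_c) = −68(ω_r−ω_c),  ω_r=0, ω_s=1
Stage 2: 32(1−ω_c) = −68(0−ω_c)  ⇒  100ω_c = 32  ⇒  ω_c = 8/25
  ⇒ ω_c²/ω_s² = 8/25
Coupling ω_s² = ω_s¹ ⇒ overall = 3 × 8/25 = 24/25

24/25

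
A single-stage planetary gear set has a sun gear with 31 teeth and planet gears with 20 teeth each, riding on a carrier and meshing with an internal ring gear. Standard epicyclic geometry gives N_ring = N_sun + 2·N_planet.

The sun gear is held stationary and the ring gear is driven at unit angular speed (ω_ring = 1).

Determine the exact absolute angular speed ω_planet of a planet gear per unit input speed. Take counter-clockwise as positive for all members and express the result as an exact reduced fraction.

71/40

N_ring = 31 + 2·20 = 71
31(ω_s−ω_c) = −71(ω_r−ω_c),  ω_s=0, ω_r=1
31(0−ω_c) = −71(1−ω_c)  ⇒  102ω_c = 71  ⇒  ω_c = 71/102
sun–planet: 31·(0−71/102) = −20·(ω_p−ω_c)  ⇒  ω_p−ω_c = −(31/20)·(-71/102) = 2201/2040
ω_p = 71/102 + 2201/2040 = 71/40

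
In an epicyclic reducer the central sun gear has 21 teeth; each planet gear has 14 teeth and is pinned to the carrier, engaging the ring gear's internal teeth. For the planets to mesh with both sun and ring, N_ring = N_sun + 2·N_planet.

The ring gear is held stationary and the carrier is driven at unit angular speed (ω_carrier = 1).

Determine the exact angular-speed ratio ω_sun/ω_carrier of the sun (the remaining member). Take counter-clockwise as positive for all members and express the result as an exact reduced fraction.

10/3

N_ring = 21 + 2·14 = 49
21(ω_s−ω_c) = −49(ω_r−ω_c),  ω_r=0, ω_c=1
ω_s = 1 − (49/21)(0−1) = 10/3
ω_s/ω_c = 10/3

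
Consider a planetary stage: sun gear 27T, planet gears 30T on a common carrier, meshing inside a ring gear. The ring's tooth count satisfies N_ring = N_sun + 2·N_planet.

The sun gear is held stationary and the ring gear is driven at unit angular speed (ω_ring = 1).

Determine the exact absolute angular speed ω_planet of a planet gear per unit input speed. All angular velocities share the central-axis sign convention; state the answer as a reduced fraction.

29/20

N_ring = 27 + 2·30 = 87
27(ω_s−ω_c) = −87(ω_r−ω_c),  ω_s=0, ω_r=1
27(0−ω_c) = −87(1−ω_c)  ⇒  114ω_c = 87  ⇒  ω_c = 29/38
sun–planet: 27·(0−29/38) = −30·(ω_p−ω_c)  ⇒  ω_p−ω_c = −(27/30)·(-29/38) = 261/380
ω_p = 29/38 + 261/380 = 29/20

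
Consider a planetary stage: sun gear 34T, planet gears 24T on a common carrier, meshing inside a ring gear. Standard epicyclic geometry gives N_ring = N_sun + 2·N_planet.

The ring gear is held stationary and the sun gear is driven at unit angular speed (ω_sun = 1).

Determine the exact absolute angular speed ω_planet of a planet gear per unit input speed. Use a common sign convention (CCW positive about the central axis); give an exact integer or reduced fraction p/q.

N_ring = 34 + 2·24 = 82
34(ω_s−ω_c) = −82(ω_r−ω_c),  ω_r=0, ω_s=1
34(1−ω_c) = −82(0−ω_c)  ⇒  116ω_c = 34  ⇒  ω_c = 17/58
sun–planet: 34·(1−17/58) = −24·(ω_p−ω_c)  ⇒  ω_p−ω_c = −(34/24)·(41/58) = -697/696
ω_p = 17/58 − 697/696 = -17/24

-17/24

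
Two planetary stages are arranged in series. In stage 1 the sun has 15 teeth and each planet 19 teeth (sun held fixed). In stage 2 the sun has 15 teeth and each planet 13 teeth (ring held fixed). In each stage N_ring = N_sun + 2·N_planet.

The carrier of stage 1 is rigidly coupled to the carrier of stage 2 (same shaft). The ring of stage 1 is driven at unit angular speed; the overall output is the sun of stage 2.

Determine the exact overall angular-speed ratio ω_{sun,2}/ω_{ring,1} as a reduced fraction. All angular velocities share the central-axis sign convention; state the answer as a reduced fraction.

Stage 1: N_ring = 15 + 2·19 = 53
Stage 1: 15(ω_s−ω_c) = −53(ω_r−ω_c),  ω_s=0, ω_r=1
Stage 1: 15(0−ω_c) = −53(1−ω_c)  ⇒  68ω_c = 53  ⇒  ω_c = 53/68
  ⇒ ω_c¹/ω_r¹ = 53/68
Stage 2: N_ring = 15 + 2·13 = 41
Stage 2: 15(ω_s−ω_c) = −41(ω_r−ω_c),  ω_r=0, ω_c=1
Stage 2: ω_s = 1 − (41/15)(0−1) = 56/15
  ⇒ ω_s²/ω_c² = 56/15
Coupling ω_c² = ω_c¹ ⇒ overall = 53/68 × 56/15 = 742/255

742/255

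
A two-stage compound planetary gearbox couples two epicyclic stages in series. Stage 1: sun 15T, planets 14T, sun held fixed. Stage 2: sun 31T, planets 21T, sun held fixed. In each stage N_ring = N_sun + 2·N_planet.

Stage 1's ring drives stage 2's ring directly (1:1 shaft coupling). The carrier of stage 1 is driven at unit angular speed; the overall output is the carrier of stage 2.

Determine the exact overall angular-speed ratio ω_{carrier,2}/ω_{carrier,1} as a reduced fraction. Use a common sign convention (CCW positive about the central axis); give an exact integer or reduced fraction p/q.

Stage 1: N_ring = 15 + 2·14 = 43
Stage 1: 15(ω_s−ω_c) = −43(ω_r−ω_c),  ω_s=0, ω_c=1
Stage 1: ω_r = 1 − (15/43)(0−1) = 58/43
  ⇒ ω_r¹/ω_c¹ = 58/43
Stage 2: N_ring = 31 + 2·21 = 73
Stage 2: 31(ω_s−ω_c) = −73(ω_r−ω_c),  ω_s=0, ω_r=1
Stage 2: 31(0−ω_c) = −73(1−ω_c)  ⇒  104ω_c = 73  ⇒  ω_c = 73/104
  ⇒ ω_c²/ω_r² = 73/104
Coupling ω_r² = ω_r¹ ⇒ overall = 58/43 × 73/104 = 2117/2236

2117/2236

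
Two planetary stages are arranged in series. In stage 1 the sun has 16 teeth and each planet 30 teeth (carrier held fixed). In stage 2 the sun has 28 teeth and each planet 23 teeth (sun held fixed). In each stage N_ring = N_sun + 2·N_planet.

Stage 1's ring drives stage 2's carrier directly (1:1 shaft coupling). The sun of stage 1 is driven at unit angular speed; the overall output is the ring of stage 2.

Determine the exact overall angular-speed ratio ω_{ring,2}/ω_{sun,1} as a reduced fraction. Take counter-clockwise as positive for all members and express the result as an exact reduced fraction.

Stage 1: N_ring = 16 + 2·30 = 76
Stage 1: 16(ω_s−ω_c) = −76(ω_r−ω_c),  ω_c=0, ω_s=1
Stage 1: ω_r = 0 − (16/76)(1−0) = -4/19
  ⇒ ω_r¹/ω_s¹ = -4/19
Stage 2: N_ring = 28 + 2·23 = 74
Stage 2: 28(ω_s−ω_c) = −74(ω_r−ω_c),  ω_s=0, ω_c=1
Stage 2: ω_r = 1 − (28/74)(0−1) = 51/37
  ⇒ ω_r²/ω_c² = 51/37
Coupling ω_c² = ω_r¹ ⇒ overall = -4/19 × 51/37 = -204/703

-204/703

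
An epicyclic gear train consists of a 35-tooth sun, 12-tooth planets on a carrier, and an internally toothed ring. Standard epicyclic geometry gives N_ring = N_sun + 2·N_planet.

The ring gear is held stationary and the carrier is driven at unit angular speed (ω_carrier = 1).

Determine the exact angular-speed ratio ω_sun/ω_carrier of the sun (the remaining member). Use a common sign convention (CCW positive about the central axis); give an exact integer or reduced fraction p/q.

N_ring = 35 + 2·12 = 59
35(ω_s−ω_c) = −59(ω_r−ω_c),  ω_r=0, ω_c=1
ω_s = 1 − (59/35)(0−1) = 94/35
ω_s/ω_c = 94/35

94/35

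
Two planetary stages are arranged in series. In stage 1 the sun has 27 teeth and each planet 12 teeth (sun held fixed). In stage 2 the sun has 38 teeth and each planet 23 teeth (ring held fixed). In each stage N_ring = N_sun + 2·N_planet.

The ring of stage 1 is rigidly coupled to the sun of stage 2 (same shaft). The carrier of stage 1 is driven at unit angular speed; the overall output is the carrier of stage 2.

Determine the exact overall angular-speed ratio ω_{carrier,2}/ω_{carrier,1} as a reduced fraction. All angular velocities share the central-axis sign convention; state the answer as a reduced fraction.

494/1037

Stage 1: N_ring = 27 + 2·12 = 51
Stage 1: 27(ω_s−ω_c) = −51(ω_r−ω_c),  ω_s=0, ω_c=1
Stage 1: ω_r = 1 − (27/51)(0−1) = 26/17
  ⇒ ω_r¹/ω_c¹ = 26/17
Stage 2: N_ring = 38 + 2·23 = 84
Stage 2: 38(ω_s−ω_c) = −84(ω_r−ω_c),  ω_r=0, ω_s=1
Stage 2: 38(1−ω_c) = −84(0−ω_c)  ⇒  122ω_c = 38  ⇒  ω_c = 19/61
  ⇒ ω_c²/ω_s² = 19/61
Coupling ω_s² = ω_r¹ ⇒ overall = 26/17 × 19/61 = 494/1037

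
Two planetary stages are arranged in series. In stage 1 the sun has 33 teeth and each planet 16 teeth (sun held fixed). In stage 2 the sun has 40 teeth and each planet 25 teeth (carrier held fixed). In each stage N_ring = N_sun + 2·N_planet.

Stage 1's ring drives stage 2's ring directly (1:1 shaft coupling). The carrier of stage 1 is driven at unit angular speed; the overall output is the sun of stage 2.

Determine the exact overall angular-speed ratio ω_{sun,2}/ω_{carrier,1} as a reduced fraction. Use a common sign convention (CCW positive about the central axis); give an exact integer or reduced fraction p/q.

Stage 1: N_ring = 33 + 2·16 = 65
Stage 1: 33(ω_s−ω_c) = −65(ω_r−ω_c),  ω_s=0, ω_c=1
Stage 1: ω_r = 1 − (33/65)(0−1) = 98/65
  ⇒ ω_r¹/ω_c¹ = 98/65
Stage 2: N_ring = 40 + 2·25 = 90
Stage 2: 40(ω_s−ω_c) = −90(ω_r−ω_c),  ω_c=0, ω_r=1
Stage 2: ω_s = 0 − (90/40)(1−0) = -9/4
  ⇒ ω_s²/ω_r² = -9/4
Coupling ω_r² = ω_r¹ ⇒ overall = 98/65 × -9/4 = -441/130

-441/130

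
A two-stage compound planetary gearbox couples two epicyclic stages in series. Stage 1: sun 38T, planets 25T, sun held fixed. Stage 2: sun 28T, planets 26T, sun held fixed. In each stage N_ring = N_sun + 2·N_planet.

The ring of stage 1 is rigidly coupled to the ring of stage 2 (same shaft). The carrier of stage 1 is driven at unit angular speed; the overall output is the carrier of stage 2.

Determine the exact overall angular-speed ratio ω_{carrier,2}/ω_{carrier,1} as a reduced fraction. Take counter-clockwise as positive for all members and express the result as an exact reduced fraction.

35/33

Stage 1: N_ring = 38 + 2·25 = 88
Stage 1: 38(ω_s−ω_c) = −88(ω_r−ω_c),  ω_s=0, ω_c=1
Stage 1: ω_r = 1 − (38/88)(0−1) = 63/44
  ⇒ ω_r¹/ω_c¹ = 63/44
Stage 2: N_ring = 28 + 2·26 = 80
Stage 2: 28(ω_s−ω_c) = −80(ω_r−ω_c),  ω_s=0, ω_r=1
Stage 2: 28(0−ω_c) = −80(1−ω_c)  ⇒  108ω_c = 80  ⇒  ω_c = 20/27
  ⇒ ω_c²/ω_r² = 20/27
Coupling ω_r² = ω_r¹ ⇒ overall = 63/44 × 20/27 = 35/33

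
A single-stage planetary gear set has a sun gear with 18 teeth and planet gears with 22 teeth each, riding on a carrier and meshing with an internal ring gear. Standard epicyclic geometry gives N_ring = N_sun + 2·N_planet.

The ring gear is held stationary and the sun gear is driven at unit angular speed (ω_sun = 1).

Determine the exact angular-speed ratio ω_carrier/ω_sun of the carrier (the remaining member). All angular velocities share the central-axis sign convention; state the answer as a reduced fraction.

N_ring = 18 + 2·22 = 62
18(ω_s−ω_c) = −62(ω_r−ω_c),  ω_r=0, ω_s=1
18(1−ω_c) = −62(0−ω_c)  ⇒  80ω_c = 18  ⇒  ω_c = 9/40
ω_c/ω_s = 9/40

9/40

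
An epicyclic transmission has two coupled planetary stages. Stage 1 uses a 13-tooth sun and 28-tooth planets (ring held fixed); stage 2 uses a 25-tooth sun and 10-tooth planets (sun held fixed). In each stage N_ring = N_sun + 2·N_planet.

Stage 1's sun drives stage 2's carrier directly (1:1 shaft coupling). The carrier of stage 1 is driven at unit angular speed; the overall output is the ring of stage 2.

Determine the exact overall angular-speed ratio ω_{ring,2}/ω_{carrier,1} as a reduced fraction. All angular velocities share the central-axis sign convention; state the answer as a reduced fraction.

Stage 1: N_ring = 13 + 2·28 = 69
Stage 1: 13(ω_s−ω_c) = −69(ω_r−ω_c),  ω_r=0, ω_c=1
Stage 1: ω_s = 1 − (69/13)(0−1) = 82/13
  ⇒ ω_s¹/ω_c¹ = 82/13
Stage 2: N_ring = 25 + 2·10 = 45
Stage 2: 25(ω_s−ω_c) = −45(ω_r−ω_c),  ω_s=0, ω_c=1
Stage 2: ω_r = 1 − (25/45)(0−1) = 14/9
  ⇒ ω_r²/ω_c² = 14/9
Coupling ω_c² = ω_s¹ ⇒ overall = 82/13 × 14/9 = 1148/117

1148/117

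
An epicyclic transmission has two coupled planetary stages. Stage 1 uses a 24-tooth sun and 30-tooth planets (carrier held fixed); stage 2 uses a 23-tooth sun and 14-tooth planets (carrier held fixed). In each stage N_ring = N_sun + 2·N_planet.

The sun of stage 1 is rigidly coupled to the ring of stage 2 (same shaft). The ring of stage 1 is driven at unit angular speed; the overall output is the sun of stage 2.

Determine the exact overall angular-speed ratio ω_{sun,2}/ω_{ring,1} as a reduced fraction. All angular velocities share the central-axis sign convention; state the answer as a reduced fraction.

Stage 1: N_ring = 24 + 2·30 = 84
Stage 1: 24(ω_s−ω_c) = −84(ω_r−ω_c),  ω_c=0, ω_r=1
Stage 1: ω_s = 0 − (84/24)(1−0) = -7/2
  ⇒ ω_s¹/ω_r¹ = -7/2
Stage 2: N_ring = 23 + 2·14 = 51
Stage 2: 23(ω_s−ω_c) = −51(ω_r−ω_c),  ω_c=0, ω_r=1
Stage 2: ω_s = 0 − (51/23)(1−0) = -51/23
  ⇒ ω_s²/ω_r² = -51/23
Coupling ω_r² = ω_s¹ ⇒ overall = -7/2 × -51/23 = 357/46

357/46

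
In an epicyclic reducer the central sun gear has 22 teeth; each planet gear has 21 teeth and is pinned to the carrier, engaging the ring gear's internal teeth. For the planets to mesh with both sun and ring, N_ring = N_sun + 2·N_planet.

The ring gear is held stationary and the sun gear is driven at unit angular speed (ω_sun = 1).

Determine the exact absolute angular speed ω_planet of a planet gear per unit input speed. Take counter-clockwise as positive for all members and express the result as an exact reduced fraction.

-11/21

N_ring = 22 + 2·21 = 64
22(ω_s−ω_c) = −64(ω_r−ω_c),  ω_r=0, ω_s=1
22(1−ω_c) = −64(0−ω_c)  ⇒  86ω_c = 22  ⇒  ω_c = 11/43
sun–planet: 22·(1−11/43) = −21·(ω_p−ω_c)  ⇒  ω_p−ω_c = −(22/21)·(32/43) = -704/903
ω_p = 11/43 − 704/903 = -11/21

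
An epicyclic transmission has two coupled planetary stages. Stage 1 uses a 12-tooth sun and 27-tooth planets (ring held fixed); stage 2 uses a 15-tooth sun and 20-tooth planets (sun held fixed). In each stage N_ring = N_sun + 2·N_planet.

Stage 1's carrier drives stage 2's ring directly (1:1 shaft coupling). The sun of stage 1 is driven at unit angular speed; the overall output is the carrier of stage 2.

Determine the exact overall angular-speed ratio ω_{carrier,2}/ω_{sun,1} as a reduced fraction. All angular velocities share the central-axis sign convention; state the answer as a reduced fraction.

11/91

Stage 1: N_ring = 12 + 2·27 = 66
Stage 1: 12(ω_s−ω_c) = −66(ω_r−ω_c),  ω_r=0, ω_s=1
Stage 1: 12(1−ω_c) = −66(0−ω_c)  ⇒  78ω_c = 12  ⇒  ω_c = 2/13
  ⇒ ω_c¹/ω_s¹ = 2/13
Stage 2: N_ring = 15 + 2·20 = 55
Stage 2: 15(ω_s−ω_c) = −55(ω_r−ω_c),  ω_s=0, ω_r=1
Stage 2: 15(0−ω_c) = −55(1−ω_c)  ⇒  70ω_c = 55  ⇒  ω_c = 11/14
  ⇒ ω_c²/ω_r² = 11/14
Coupling ω_r² = ω_c¹ ⇒ overall = 2/13 × 11/14 = 11/91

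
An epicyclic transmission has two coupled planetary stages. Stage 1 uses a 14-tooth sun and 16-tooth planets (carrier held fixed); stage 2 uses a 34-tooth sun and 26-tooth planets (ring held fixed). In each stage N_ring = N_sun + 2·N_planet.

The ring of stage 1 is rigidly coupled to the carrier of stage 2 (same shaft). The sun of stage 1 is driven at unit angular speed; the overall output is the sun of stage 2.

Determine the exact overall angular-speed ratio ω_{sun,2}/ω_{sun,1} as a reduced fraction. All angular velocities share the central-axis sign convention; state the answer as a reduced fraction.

-420/391

Stage 1: N_ring = 14 + 2·16 = 46
Stage 1: 14(ω_s−ω_c) = −46(ω_r−ω_c),  ω_c=0, ω_s=1
Stage 1: ω_r = 0 − (14/46)(1−0) = -7/23
  ⇒ ω_r¹/ω_s¹ = -7/23
Stage 2: N_ring = 34 + 2·26 = 86
Stage 2: 34(ω_s−ω_c) = −86(ω_r−ω_c),  ω_r=0, ω_c=1
Stage 2: ω_s = 1 − (86/34)(0−1) = 60/17
  ⇒ ω_s²/ω_c² = 60/17
Coupling ω_c² = ω_r¹ ⇒ overall = -7/23 × 60/17 = -420/391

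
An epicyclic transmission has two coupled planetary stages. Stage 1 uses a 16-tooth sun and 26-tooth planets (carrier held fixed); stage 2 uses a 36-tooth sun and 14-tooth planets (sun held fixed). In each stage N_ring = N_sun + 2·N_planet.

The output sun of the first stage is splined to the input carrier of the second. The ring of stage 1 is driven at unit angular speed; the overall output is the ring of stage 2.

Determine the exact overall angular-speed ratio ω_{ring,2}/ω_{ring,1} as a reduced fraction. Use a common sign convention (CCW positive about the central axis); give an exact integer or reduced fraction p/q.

Stage 1: N_ring = 16 + 2·26 = 68
Stage 1: 16(ω_s−ω_c) = −68(ω_r−ω_c),  ω_c=0, ω_r=1
Stage 1: ω_s = 0 − (68/16)(1−0) = -17/4
  ⇒ ω_s¹/ω_r¹ = -17/4
Stage 2: N_ring = 36 + 2·14 = 64
Stage 2: 36(ω_s−ω_c) = −64(ω_r−ω_c),  ω_s=0, ω_c=1
Stage 2: ω_r = 1 − (36/64)(0−1) = 25/16
  ⇒ ω_r²/ω_c² = 25/16
Coupling ω_c² = ω_s¹ ⇒ overall = -17/4 × 25/16 = -425/64

-425/64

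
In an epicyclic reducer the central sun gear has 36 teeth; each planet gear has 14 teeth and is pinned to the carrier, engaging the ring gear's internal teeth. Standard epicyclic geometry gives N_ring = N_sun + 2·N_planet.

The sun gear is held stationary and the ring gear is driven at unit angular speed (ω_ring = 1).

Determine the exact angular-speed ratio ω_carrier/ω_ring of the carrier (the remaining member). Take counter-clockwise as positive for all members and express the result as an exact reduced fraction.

16/25

N_ring = 36 + 2·14 = 64
36(ω_s−ω_c) = −64(ω_r−ω_c),  ω_s=0, ω_r=1
36(0−ω_c) = −64(1−ω_c)  ⇒  100ω_c = 64  ⇒  ω_c = 16/25
ω_c/ω_r = 16/25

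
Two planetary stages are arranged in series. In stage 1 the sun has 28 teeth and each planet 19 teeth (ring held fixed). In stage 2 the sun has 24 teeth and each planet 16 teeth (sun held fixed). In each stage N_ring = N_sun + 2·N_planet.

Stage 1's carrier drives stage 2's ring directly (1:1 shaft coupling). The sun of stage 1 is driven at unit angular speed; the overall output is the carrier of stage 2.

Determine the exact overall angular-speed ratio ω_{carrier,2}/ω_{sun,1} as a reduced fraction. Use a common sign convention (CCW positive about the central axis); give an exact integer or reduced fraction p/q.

Stage 1: N_ring = 28 + 2·19 = 66
Stage 1: 28(ω_s−ω_c) = −66(ω_r−ω_c),  ω_r=0, ω_s=1
Stage 1: 28(1−ω_c) = −66(0−ω_c)  ⇒  94ω_c = 28  ⇒  ω_c = 14/47
  ⇒ ω_c¹/ω_s¹ = 14/47
Stage 2: N_ring = 24 + 2·16 = 56
Stage 2: 24(ω_s−ω_c) = −56(ω_r−ω_c),  ω_s=0, ω_r=1
Stage 2: 24(0−ω_c) = −56(1−ω_c)  ⇒  80ω_c = 56  ⇒  ω_c = 7/10
  ⇒ ω_c²/ω_r² = 7/10
Coupling ω_r² = ω_c¹ ⇒ overall = 14/47 × 7/10 = 49/235

49/235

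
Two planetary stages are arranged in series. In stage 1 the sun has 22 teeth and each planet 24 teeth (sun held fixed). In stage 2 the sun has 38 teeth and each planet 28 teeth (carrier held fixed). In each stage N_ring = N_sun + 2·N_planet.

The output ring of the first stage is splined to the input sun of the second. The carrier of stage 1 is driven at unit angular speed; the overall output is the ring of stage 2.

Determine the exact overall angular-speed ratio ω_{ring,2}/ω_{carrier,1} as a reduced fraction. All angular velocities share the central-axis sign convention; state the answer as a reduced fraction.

-874/1645

Stage 1: N_ring = 22 + 2·24 = 70
Stage 1: 22(ω_s−ω_c) = −70(ω_r−ω_c),  ω_s=0, ω_c=1
Stage 1: ω_r = 1 − (22/70)(0−1) = 46/35
  ⇒ ω_r¹/ω_c¹ = 46/35
Stage 2: N_ring = 38 + 2·28 = 94
Stage 2: 38(ω_s−ω_c) = −94(ω_r−ω_c),  ω_c=0, ω_s=1
Stage 2: ω_r = 0 − (38/94)(1−0) = -19/47
  ⇒ ω_r²/ω_s² = -19/47
Coupling ω_s² = ω_r¹ ⇒ overall = 46/35 × -19/47 = -874/1645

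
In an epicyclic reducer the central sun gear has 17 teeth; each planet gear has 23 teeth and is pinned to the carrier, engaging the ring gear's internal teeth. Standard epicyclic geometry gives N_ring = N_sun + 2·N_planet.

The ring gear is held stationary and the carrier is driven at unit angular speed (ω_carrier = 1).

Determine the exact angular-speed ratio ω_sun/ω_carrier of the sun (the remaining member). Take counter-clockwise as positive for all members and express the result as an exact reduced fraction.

N_ring = 17 + 2·23 = 63
17(ω_s−ω_c) = −63(ω_r−ω_c),  ω_r=0, ω_c=1
ω_s = 1 − (63/17)(0−1) = 80/17
ω_s/ω_c = 80/17

80/17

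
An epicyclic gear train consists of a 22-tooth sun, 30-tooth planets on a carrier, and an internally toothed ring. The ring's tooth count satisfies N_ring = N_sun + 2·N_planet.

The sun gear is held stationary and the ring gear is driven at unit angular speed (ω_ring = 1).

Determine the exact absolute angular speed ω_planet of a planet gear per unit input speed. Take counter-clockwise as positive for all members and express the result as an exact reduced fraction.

41/30

N_ring = 22 + 2·30 = 82
22(ω_s−ω_c) = −82(ω_r−ω_c),  ω_s=0, ω_r=1
22(0−ω_c) = −82(1−ω_c)  ⇒  104ω_c = 82  ⇒  ω_c = 41/52
sun–planet: 22·(0−41/52) = −30·(ω_p−ω_c)  ⇒  ω_p−ω_c = −(22/30)·(-41/52) = 451/780
ω_p = 41/52 + 451/780 = 41/30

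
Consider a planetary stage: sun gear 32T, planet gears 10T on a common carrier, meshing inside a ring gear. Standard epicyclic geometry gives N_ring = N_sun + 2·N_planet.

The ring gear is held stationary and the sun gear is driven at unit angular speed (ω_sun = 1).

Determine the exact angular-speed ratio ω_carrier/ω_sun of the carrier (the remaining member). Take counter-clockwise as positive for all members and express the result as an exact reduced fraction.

N_ring = 32 + 2·10 = 52
32(ω_s−ω_c) = −52(ω_r−ω_c),  ω_r=0, ω_s=1
32(1−ω_c) = −52(0−ω_c)  ⇒  84ω_c = 32  ⇒  ω_c = 8/21
ω_c/ω_s = 8/21

8/21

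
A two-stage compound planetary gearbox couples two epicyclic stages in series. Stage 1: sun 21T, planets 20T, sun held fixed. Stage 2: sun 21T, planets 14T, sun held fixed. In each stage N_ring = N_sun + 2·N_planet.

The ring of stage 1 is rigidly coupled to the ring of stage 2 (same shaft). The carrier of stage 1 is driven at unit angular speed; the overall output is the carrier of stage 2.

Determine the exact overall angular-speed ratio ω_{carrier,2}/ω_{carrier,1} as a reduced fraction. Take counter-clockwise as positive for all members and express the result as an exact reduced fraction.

Stage 1: N_ring = 21 + 2·20 = 61
Stage 1: 21(ω_s−ω_c) = −61(ω_r−ω_c),  ω_s=0, ω_c=1
Stage 1: ω_r = 1 − (21/61)(0−1) = 82/61
  ⇒ ω_r¹/ω_c¹ = 82/61
Stage 2: N_ring = 21 + 2·14 = 49
Stage 2: 21(ω_s−ω_c) = −49(ω_r−ω_c),  ω_s=0, ω_r=1
Stage 2: 21(0−ω_c) = −49(1−ω_c)  ⇒  70ω_c = 49  ⇒  ω_c = 7/10
  ⇒ ω_c²/ω_r² = 7/10
Coupling ω_r² = ω_r¹ ⇒ overall = 82/61 × 7/10 = 287/305

287/305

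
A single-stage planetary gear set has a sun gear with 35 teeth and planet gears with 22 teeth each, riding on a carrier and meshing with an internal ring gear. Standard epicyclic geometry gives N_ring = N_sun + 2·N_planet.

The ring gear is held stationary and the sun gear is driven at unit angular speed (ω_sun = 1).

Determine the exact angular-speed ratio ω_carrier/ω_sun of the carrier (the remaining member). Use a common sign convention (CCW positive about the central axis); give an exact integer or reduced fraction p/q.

N_ring = 35 + 2·22 = 79
35(ω_s−ω_c) = −79(ω_r−ω_c),  ω_r=0, ω_s=1
35(1−ω_c) = −79(0−ω_c)  ⇒  114ω_c = 35  ⇒  ω_c = 35/114
ω_c/ω_s = 35/114

35/114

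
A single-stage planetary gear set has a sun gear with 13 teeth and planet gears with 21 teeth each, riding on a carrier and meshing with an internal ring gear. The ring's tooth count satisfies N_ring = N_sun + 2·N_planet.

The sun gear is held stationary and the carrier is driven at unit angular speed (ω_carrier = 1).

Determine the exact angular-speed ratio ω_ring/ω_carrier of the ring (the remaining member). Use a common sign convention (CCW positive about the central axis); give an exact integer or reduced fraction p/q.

68/55

N_ring = 13 + 2·21 = 55
13(ω_s−ω_c) = −55(ω_r−ω_c),  ω_s=0, ω_c=1
ω_r = 1 − (13/55)(0−1) = 68/55
ω_r/ω_c = 68/55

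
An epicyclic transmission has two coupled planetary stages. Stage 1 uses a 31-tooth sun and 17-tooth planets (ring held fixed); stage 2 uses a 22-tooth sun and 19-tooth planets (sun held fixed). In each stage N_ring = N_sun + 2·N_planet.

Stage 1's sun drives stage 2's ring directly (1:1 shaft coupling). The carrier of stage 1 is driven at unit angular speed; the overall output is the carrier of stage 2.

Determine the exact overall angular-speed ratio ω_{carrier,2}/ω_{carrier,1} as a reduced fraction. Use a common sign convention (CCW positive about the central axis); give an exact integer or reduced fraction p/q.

Stage 1: N_ring = 31 + 2·17 = 65
Stage 1: 31(ω_s−ω_c) = −65(ω_r−ω_c),  ω_r=0, ω_c=1
Stage 1: ω_s = 1 − (65/31)(0−1) = 96/31
  ⇒ ω_s¹/ω_c¹ = 96/31
Stage 2: N_ring = 22 + 2·19 = 60
Stage 2: 22(ω_s−ω_c) = −60(ω_r−ω_c),  ω_s=0, ω_r=1
Stage 2: 22(0−ω_c) = −60(1−ω_c)  ⇒  82ω_c = 60  ⇒  ω_c = 30/41
  ⇒ ω_c²/ω_r² = 30/41
Coupling ω_r² = ω_s¹ ⇒ overall = 96/31 × 30/41 = 2880/1271

2880/1271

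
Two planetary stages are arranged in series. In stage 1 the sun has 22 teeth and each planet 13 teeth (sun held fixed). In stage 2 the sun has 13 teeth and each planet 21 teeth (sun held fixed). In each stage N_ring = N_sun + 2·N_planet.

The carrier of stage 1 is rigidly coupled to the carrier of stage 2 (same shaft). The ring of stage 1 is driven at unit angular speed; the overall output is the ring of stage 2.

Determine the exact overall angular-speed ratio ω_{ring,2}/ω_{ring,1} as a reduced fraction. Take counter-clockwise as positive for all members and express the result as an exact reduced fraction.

1632/1925

Stage 1: N_ring = 22 + 2·13 = 48
Stage 1: 22(ω_s−ω_c) = −48(ω_r−ω_c),  ω_s=0, ω_r=1
Stage 1: 22(0−ω_c) = −48(1−ω_c)  ⇒  70ω_c = 48  ⇒  ω_c = 24/35
  ⇒ ω_c¹/ω_r¹ = 24/35
Stage 2: N_ring = 13 + 2·21 = 55
Stage 2: 13(ω_s−ω_c) = −55(ω_r−ω_c),  ω_s=0, ω_c=1
Stage 2: ω_r = 1 − (13/55)(0−1) = 68/55
  ⇒ ω_r²/ω_c² = 68/55
Coupling ω_c² = ω_c¹ ⇒ overall = 24/35 × 68/55 = 1632/1925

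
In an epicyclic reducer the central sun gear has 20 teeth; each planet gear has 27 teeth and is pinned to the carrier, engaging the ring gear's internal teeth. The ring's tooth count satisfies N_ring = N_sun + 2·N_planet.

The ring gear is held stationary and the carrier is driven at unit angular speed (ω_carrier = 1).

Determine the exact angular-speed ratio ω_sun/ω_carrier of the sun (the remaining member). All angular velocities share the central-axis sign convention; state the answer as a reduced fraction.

47/10

N_ring = 20 + 2·27 = 74
20(ω_s−ω_c) = −74(ω_r−ω_c),  ω_r=0, ω_c=1
ω_s = 1 − (74/20)(0−1) = 47/10
ω_s/ω_c = 47/10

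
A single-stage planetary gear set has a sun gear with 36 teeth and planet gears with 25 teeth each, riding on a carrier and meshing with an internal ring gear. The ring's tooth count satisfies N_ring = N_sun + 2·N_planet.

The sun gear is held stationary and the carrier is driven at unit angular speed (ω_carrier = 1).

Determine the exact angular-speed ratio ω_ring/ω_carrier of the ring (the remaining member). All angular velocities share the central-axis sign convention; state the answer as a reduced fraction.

61/43

N_ring = 36 + 2·25 = 86
36(ω_s−ω_c) = −86(ω_r−ω_c),  ω_s=0, ω_c=1
ω_r = 1 − (36/86)(0−1) = 61/43
ω_r/ω_c = 61/43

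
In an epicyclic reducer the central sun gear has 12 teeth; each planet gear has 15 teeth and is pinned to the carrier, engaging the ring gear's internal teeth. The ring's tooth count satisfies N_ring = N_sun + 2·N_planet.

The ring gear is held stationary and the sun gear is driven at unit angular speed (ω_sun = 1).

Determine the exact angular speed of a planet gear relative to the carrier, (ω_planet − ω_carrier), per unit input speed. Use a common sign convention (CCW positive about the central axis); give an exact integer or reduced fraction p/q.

N_ring = 12 + 2·15 = 42
12(ω_s−ω_c) = −42(ω_r−ω_c),  ω_r=0, ω_s=1
12(1−ω_c) = −42(0−ω_c)  ⇒  54ω_c = 12  ⇒  ω_c = 2/9
sun–planet: 12·(1−2/9) = −15·(ω_p−ω_c)  ⇒  ω_p−ω_c = −(12/15)·(7/9) = -28/45

-28/45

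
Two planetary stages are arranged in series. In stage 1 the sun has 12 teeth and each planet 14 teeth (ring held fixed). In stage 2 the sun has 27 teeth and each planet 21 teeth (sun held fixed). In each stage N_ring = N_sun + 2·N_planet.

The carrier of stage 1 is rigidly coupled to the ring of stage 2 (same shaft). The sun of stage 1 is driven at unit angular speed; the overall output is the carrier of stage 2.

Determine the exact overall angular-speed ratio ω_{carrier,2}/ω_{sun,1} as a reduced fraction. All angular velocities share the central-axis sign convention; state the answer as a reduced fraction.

Stage 1: N_ring = 12 + 2·14 = 40
Stage 1: 12(ω_s−ω_c) = −40(ω_r−ω_c),  ω_r=0, ω_s=1
Stage 1: 12(1−ω_c) = −40(0−ω_c)  ⇒  52ω_c = 12  ⇒  ω_c = 3/13
  ⇒ ω_c¹/ω_s¹ = 3/13
Stage 2: N_ring = 27 + 2·21 = 69
Stage 2: 27(ω_s−ω_c) = −69(ω_r−ω_c),  ω_s=0, ω_r=1
Stage 2: 27(0−ω_c) = −69(1−ω_c)  ⇒  96ω_c = 69  ⇒  ω_c = 23/32
  ⇒ ω_c²/ω_r² = 23/32
Coupling ω_r² = ω_c¹ ⇒ overall = 3/13 × 23/32 = 69/416

69/416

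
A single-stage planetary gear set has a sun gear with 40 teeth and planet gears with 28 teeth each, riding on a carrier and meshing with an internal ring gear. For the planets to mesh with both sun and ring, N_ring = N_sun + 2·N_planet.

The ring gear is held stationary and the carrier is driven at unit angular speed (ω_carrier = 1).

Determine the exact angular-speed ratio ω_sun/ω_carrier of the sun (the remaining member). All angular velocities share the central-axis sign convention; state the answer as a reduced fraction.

17/5

N_ring = 40 + 2·28 = 96
40(ω_s−ω_c) = −96(ω_r−ω_c),  ω_r=0, ω_c=1
ω_s = 1 − (96/40)(0−1) = 17/5
ω_s/ω_c = 17/5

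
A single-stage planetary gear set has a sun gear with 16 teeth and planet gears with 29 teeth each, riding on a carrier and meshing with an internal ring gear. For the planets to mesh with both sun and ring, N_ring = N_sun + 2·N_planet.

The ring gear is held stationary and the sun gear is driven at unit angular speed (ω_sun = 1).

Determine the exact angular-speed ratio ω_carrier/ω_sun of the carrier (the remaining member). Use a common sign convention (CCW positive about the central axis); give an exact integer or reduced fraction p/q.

N_ring = 16 + 2·29 = 74
16(ω_s−ω_c) = −74(ω_r−ω_c),  ω_r=0, ω_s=1
16(1−ω_c) = −74(0−ω_c)  ⇒  90ω_c = 16  ⇒  ω_c = 8/45
ω_c/ω_s = 8/45

8/45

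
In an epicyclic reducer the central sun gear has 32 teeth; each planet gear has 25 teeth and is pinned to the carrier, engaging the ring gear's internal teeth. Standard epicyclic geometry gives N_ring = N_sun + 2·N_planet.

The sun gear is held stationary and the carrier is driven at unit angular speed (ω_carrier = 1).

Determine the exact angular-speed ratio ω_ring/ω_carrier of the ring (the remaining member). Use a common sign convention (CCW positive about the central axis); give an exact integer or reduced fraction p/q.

N_ring = 32 + 2·25 = 82
32(ω_s−ω_c) = −82(ω_r−ω_c),  ω_s=0, ω_c=1
ω_r = 1 − (32/82)(0−1) = 57/41
ω_r/ω_c = 57/41

57/41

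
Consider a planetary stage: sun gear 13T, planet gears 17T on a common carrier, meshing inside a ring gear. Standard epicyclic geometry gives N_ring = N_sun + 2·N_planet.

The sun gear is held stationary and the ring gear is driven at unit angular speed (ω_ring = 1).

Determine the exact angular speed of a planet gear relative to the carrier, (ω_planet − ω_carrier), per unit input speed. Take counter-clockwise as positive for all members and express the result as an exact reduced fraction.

N_ring = 13 + 2·17 = 47
13(ω_s−ω_c) = −47(ω_r−ω_c),  ω_s=0, ω_r=1
13(0−ω_c) = −47(1−ω_c)  ⇒  60ω_c = 47  ⇒  ω_c = 47/60
sun–planet: 13·(0−47/60) = −17·(ω_p−ω_c)  ⇒  ω_p−ω_c = −(13/17)·(-47/60) = 611/1020

611/1020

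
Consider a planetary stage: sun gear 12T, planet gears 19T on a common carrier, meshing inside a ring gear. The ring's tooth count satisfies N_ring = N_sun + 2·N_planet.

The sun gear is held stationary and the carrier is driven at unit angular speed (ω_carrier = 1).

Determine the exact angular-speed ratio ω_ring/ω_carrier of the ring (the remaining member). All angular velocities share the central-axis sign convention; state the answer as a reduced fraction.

N_ring = 12 + 2·19 = 50
12(ω_s−ω_c) = −50(ω_r−ω_c),  ω_s=0, ω_c=1
ω_r = 1 − (12/50)(0−1) = 31/25
ω_r/ω_c = 31/25

31/25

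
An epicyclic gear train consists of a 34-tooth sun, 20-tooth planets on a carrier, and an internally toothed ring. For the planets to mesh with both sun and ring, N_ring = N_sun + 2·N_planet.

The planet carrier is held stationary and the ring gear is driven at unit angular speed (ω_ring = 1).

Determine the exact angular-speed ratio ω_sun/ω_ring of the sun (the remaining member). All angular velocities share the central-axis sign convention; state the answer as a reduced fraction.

N_ring = 34 + 2·20 = 74
34(ω_s−ω_c) = −74(ω_r−ω_c),  ω_c=0, ω_r=1
ω_s = 0 − (74/34)(1−0) = -37/17
ω_s/ω_r = -37/17

-37/17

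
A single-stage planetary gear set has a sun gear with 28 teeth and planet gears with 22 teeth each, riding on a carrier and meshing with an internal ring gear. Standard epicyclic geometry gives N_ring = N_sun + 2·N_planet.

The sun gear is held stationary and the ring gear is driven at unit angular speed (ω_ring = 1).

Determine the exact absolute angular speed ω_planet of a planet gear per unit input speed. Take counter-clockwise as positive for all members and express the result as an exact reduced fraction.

18/11

N_ring = 28 + 2·22 = 72
28(ω_s−ω_c) = −72(ω_r−ω_c),  ω_s=0, ω_r=1
28(0−ω_c) = −72(1−ω_c)  ⇒  100ω_c = 72  ⇒  ω_c = 18/25
sun–planet: 28·(0−18/25) = −22·(ω_p−ω_c)  ⇒  ω_p−ω_c = −(28/22)·(-18/25) = 252/275
ω_p = 18/25 + 252/275 = 18/11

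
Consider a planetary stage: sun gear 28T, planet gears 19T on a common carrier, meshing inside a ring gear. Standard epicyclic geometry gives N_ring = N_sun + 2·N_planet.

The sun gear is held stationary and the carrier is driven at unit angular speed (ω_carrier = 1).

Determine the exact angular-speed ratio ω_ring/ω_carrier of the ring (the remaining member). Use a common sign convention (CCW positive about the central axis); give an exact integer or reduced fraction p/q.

N_ring = 28 + 2·19 = 66
28(ω_s−ω_c) = −66(ω_r−ω_c),  ω_s=0, ω_c=1
ω_r = 1 − (28/66)(0−1) = 47/33
ω_r/ω_c = 47/33

47/33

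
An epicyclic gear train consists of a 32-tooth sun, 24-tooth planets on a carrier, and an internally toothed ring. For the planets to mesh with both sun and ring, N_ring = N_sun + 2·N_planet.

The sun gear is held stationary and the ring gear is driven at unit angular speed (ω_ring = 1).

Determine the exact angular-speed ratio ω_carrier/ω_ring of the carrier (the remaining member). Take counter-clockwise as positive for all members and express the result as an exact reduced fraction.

N_ring = 32 + 2·24 = 80
32(ω_s−ω_c) = −80(ω_r−ω_c),  ω_s=0, ω_r=1
32(0−ω_c) = −80(1−ω_c)  ⇒  112ω_c = 80  ⇒  ω_c = 5/7
ω_c/ω_r = 5/7

5/7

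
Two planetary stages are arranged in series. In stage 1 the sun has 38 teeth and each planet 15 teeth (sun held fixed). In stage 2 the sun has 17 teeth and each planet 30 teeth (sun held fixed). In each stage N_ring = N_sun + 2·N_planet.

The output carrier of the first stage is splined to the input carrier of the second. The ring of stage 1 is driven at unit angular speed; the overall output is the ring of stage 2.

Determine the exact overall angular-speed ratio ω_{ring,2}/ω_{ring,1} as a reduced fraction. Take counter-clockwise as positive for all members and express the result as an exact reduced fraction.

Stage 1: N_ring = 38 + 2·15 = 68
Stage 1: 38(ω_s−ω_c) = −68(ω_r−ω_c),  ω_s=0, ω_r=1
Stage 1: 38(0−ω_c) = −68(1−ω_c)  ⇒  106ω_c = 68  ⇒  ω_c = 34/53
  ⇒ ω_c¹/ω_r¹ = 34/53
Stage 2: N_ring = 17 + 2·30 = 77
Stage 2: 17(ω_s−ω_c) = −77(ω_r−ω_c),  ω_s=0, ω_c=1
Stage 2: ω_r = 1 − (17/77)(0−1) = 94/77
  ⇒ ω_r²/ω_c² = 94/77
Coupling ω_c² = ω_c¹ ⇒ overall = 34/53 × 94/77 = 3196/4081

3196/4081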